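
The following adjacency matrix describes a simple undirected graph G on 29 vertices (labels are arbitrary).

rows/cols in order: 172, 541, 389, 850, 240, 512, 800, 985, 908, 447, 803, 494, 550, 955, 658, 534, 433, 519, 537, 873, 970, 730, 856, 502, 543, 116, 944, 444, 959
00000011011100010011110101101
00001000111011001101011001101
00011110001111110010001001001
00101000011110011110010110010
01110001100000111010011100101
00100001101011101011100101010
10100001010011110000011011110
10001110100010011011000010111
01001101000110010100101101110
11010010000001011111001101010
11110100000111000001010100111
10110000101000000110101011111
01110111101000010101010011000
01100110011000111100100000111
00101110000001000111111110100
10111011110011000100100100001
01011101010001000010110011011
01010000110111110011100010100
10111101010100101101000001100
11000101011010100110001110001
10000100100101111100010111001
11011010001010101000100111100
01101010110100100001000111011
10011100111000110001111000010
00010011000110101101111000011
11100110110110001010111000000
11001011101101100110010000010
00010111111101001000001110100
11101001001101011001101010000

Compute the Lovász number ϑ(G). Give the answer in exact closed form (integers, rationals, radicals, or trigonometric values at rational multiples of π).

Vertex 534 has 14 neighbors: 172, 389, 850, 240, 800, 985, 908, 447, 550, 955, 519, 970, 502, 959.
deg(856) = 14; N(856) = {541, 389, 240, 800, 908, 447, 494, 658, 873, 502, 543, 116, 444, 959}.
deg(873) = 14; N(873) = {172, 541, 512, 985, 447, 803, 550, 658, 519, 537, 856, 502, 543, 959}.
N(537) = {172, 389, 850, 240, 512, 985, 447, 494, 658, 433, 519, 873, 116, 944}, |N(537)| = 14.
Every vertex has degree 14 (N=29); strongly regular (29,14,6,7).
spec(A) ≈ [14.0, 2.193, -3.193] (distinct, 3 d.p.).
Lovász: ϑ = −29(-sqrt(29)/2 - 1/2)/(14+-(-sqrt(29)/2 - 1/2)) = sqrt(29).
Numerically 5.3852.

sqrt(29)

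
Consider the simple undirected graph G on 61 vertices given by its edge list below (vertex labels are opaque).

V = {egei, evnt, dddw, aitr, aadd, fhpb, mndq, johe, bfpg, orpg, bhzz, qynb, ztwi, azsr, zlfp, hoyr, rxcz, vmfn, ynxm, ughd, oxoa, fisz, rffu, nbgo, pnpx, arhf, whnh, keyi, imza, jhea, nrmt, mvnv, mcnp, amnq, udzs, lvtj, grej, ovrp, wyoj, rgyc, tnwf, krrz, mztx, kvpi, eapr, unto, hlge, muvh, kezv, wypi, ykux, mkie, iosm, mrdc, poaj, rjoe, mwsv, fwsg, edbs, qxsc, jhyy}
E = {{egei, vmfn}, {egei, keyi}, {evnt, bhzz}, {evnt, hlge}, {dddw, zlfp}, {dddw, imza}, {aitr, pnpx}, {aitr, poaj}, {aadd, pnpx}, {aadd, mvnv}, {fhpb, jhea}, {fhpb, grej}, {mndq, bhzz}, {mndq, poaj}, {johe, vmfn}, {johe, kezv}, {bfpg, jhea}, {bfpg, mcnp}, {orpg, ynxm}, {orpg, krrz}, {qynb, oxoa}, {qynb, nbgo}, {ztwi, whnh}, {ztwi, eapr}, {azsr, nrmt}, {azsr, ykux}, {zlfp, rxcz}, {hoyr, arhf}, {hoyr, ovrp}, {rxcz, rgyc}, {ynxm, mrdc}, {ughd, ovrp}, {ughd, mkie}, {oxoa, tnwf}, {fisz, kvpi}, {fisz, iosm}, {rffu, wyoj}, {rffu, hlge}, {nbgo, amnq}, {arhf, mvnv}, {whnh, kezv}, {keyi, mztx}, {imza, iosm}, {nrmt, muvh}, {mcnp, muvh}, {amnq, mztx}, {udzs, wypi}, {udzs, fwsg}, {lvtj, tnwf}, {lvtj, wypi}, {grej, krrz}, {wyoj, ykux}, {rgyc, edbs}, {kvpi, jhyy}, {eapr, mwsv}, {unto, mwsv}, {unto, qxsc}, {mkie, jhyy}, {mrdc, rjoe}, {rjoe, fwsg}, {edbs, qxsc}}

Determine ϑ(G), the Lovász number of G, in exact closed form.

61*cos(pi/61)/(cos(pi/61) + 1)

deg(udzs) = 2; N(udzs) = {wypi, fwsg}.
Vertex ykux has 2 neighbors: azsr, wyoj.
N(fisz) = {kvpi, iosm}, |N(fisz)| = 2.
N(mztx) = {keyi, amnq}, |N(mztx)| = 2.
61-vertex 2-regular graph: connected 2-regular on 61 ⇒ C_{61}.
A has 31 distinct eigenvalues ≈ [2.0, 1.989, 1.958, 1.905, 1.833, 1.741, 1.63, 1.502, 1.359, 1.2, 1.03, 0.848, 0.657, 0.459, 0.257, 0.051, -0.154, -0.359, -0.559, -0.753, -0.94, -1.116, -1.281, -1.432, -1.568, -1.688, -1.789, -1.871, -1.934, -1.976, -1.997].
Lovász: ϑ = −61(-2*cos(pi/61))/(2+-(-1)*2*cos(pi/61)) = 61*cos(pi/61)/(cos(pi/61) + 1).
≈ 30.47977 (to 5 d.p.).
Check 30 ≤ 61*cos(pi/61)/(cos(pi/61) + 1) ≤ 31: both strict.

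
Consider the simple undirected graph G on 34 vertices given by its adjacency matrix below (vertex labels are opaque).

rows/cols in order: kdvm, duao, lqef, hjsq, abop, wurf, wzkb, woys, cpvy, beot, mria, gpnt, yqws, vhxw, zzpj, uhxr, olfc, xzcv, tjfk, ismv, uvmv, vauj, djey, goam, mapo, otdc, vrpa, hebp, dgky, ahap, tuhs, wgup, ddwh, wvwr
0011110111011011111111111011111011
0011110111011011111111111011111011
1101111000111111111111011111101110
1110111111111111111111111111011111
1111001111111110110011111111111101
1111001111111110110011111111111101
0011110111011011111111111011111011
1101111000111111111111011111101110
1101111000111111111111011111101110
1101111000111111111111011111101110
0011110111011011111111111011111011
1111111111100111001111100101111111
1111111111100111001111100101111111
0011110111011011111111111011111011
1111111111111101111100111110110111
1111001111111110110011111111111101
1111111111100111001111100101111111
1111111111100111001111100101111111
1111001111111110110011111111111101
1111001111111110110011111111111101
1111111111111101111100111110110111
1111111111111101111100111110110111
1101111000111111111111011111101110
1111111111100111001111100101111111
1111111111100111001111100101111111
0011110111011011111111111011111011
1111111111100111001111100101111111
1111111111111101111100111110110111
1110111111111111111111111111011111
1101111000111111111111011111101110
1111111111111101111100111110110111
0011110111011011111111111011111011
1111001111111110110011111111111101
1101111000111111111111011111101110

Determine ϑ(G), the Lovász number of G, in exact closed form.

7

N(tuhs) = {kdvm, duao, lqef, hjsq, abop, wurf, wzkb, woys, cpvy, beot, mria, gpnt, yqws, vhxw, uhxr, olfc, xzcv, tjfk, ismv, djey, goam, mapo, otdc, vrpa, dgky, ahap, wgup, ddwh, wvwr}, |N(tuhs)| = 29.
deg(beot) = 27; N(beot) = {kdvm, duao, hjsq, abop, wurf, wzkb, mria, gpnt, yqws, vhxw, zzpj, uhxr, olfc, xzcv, tjfk, ismv, uvmv, vauj, goam, mapo, otdc, vrpa, hebp, dgky, tuhs, wgup, ddwh}.
Vertex cpvy has 27 neighbors: kdvm, duao, hjsq, abop, wurf, wzkb, mria, gpnt, yqws, vhxw, zzpj, uhxr, olfc, xzcv, tjfk, ismv, uvmv, vauj, goam, mapo, otdc, vrpa, hebp, dgky, tuhs, wgup, ddwh.
deg(gpnt) = 27; N(gpnt) = {kdvm, duao, lqef, hjsq, abop, wurf, wzkb, woys, cpvy, beot, mria, vhxw, zzpj, uhxr, tjfk, ismv, uvmv, vauj, djey, otdc, hebp, dgky, ahap, tuhs, wgup, ddwh, wvwr}.
G = K_{7,7,7,6,5,2}: α = 7 = χ(Ḡ), so ϑ = 7.
ϑ(G) ≈ 7.0000000.
Check 7 ≤ 7 ≤ 7: collapsed.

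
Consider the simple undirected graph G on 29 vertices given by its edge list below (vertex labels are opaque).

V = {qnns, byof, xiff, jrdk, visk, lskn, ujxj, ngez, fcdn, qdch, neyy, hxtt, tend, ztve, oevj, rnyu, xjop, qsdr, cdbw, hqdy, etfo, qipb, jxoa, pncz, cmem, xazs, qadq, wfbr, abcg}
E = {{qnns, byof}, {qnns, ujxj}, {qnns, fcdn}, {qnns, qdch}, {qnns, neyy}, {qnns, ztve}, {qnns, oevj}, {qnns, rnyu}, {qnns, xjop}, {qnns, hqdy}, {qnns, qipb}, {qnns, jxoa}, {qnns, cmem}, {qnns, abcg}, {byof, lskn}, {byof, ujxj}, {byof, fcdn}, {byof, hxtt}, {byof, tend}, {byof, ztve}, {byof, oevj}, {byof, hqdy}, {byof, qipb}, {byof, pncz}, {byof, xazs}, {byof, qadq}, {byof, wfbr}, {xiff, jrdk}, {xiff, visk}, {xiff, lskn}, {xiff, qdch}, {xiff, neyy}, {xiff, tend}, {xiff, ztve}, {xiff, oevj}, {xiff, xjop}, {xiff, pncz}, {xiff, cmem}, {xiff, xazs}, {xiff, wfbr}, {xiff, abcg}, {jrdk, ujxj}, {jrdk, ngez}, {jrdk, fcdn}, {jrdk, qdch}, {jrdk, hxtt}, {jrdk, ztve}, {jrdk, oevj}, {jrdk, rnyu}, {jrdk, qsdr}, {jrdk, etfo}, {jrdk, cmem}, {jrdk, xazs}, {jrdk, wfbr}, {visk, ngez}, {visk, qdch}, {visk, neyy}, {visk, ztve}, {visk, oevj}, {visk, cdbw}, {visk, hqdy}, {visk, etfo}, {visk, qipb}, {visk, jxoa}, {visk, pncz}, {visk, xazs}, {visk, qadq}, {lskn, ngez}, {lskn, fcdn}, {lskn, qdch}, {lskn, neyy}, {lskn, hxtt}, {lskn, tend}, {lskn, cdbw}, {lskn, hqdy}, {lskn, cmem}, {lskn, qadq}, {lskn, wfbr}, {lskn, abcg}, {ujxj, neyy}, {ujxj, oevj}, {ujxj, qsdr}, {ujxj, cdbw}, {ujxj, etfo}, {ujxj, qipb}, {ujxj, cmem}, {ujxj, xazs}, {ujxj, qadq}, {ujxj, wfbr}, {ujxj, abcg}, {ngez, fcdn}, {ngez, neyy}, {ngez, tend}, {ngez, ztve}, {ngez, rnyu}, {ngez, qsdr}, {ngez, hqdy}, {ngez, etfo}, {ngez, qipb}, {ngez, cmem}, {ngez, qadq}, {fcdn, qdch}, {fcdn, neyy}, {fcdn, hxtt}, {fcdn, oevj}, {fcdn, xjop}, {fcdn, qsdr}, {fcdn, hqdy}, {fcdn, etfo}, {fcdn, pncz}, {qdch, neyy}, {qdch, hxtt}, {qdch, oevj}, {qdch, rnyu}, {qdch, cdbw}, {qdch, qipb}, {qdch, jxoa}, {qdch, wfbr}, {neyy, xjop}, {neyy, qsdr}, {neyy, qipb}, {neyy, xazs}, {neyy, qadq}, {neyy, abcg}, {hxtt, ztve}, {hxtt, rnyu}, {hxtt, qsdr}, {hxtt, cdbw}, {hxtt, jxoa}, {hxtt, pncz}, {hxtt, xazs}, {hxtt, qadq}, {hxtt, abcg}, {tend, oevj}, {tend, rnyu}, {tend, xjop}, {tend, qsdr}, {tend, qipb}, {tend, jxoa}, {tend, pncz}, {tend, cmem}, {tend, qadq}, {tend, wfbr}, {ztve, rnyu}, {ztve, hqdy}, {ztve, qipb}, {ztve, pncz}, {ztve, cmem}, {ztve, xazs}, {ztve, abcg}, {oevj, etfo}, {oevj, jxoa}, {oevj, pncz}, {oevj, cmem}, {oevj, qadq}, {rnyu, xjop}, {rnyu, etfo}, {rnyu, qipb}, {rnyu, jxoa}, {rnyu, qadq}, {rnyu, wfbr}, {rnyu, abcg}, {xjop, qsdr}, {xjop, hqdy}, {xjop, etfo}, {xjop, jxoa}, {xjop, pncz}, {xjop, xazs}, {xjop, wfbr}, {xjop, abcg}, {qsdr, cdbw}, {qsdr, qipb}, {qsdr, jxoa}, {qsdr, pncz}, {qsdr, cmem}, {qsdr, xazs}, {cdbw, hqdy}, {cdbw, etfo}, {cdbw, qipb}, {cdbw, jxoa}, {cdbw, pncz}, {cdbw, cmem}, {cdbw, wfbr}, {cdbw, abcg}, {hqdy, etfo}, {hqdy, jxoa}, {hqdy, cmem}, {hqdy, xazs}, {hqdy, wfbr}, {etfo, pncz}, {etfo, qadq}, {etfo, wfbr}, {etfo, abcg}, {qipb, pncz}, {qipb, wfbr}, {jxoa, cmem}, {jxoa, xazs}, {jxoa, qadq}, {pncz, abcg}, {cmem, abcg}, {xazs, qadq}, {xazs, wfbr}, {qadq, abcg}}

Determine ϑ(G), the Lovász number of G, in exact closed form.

N(xiff) = {jrdk, visk, lskn, qdch, neyy, tend, ztve, oevj, xjop, pncz, cmem, xazs, wfbr, abcg}, |N(xiff)| = 14.
N(qadq) = {byof, visk, lskn, ujxj, ngez, neyy, hxtt, tend, oevj, rnyu, etfo, jxoa, xazs, abcg}, |N(qadq)| = 14.
deg(hxtt) = 14; N(hxtt) = {byof, jrdk, lskn, fcdn, qdch, ztve, rnyu, qsdr, cdbw, jxoa, pncz, xazs, qadq, abcg}.
Vertex jrdk has 14 neighbors: xiff, ujxj, ngez, fcdn, qdch, hxtt, ztve, oevj, rnyu, qsdr, etfo, cmem, xazs, wfbr.
Every vertex has degree 14 (N=29); Paley(29): SR with (k,λ,μ)=(14,6,7).
spec(A) ≈ [14.0, 2.19258, -3.19258] (distinct, 5 d.p.).
With N=29: ϑ(G) = 29·(-(-sqrt(29)/2 - 1/2))/(14−(-sqrt(29)/2 - 1/2)) = sqrt(29).
≈ 5.38516 (to 5 d.p.).

sqrt(29)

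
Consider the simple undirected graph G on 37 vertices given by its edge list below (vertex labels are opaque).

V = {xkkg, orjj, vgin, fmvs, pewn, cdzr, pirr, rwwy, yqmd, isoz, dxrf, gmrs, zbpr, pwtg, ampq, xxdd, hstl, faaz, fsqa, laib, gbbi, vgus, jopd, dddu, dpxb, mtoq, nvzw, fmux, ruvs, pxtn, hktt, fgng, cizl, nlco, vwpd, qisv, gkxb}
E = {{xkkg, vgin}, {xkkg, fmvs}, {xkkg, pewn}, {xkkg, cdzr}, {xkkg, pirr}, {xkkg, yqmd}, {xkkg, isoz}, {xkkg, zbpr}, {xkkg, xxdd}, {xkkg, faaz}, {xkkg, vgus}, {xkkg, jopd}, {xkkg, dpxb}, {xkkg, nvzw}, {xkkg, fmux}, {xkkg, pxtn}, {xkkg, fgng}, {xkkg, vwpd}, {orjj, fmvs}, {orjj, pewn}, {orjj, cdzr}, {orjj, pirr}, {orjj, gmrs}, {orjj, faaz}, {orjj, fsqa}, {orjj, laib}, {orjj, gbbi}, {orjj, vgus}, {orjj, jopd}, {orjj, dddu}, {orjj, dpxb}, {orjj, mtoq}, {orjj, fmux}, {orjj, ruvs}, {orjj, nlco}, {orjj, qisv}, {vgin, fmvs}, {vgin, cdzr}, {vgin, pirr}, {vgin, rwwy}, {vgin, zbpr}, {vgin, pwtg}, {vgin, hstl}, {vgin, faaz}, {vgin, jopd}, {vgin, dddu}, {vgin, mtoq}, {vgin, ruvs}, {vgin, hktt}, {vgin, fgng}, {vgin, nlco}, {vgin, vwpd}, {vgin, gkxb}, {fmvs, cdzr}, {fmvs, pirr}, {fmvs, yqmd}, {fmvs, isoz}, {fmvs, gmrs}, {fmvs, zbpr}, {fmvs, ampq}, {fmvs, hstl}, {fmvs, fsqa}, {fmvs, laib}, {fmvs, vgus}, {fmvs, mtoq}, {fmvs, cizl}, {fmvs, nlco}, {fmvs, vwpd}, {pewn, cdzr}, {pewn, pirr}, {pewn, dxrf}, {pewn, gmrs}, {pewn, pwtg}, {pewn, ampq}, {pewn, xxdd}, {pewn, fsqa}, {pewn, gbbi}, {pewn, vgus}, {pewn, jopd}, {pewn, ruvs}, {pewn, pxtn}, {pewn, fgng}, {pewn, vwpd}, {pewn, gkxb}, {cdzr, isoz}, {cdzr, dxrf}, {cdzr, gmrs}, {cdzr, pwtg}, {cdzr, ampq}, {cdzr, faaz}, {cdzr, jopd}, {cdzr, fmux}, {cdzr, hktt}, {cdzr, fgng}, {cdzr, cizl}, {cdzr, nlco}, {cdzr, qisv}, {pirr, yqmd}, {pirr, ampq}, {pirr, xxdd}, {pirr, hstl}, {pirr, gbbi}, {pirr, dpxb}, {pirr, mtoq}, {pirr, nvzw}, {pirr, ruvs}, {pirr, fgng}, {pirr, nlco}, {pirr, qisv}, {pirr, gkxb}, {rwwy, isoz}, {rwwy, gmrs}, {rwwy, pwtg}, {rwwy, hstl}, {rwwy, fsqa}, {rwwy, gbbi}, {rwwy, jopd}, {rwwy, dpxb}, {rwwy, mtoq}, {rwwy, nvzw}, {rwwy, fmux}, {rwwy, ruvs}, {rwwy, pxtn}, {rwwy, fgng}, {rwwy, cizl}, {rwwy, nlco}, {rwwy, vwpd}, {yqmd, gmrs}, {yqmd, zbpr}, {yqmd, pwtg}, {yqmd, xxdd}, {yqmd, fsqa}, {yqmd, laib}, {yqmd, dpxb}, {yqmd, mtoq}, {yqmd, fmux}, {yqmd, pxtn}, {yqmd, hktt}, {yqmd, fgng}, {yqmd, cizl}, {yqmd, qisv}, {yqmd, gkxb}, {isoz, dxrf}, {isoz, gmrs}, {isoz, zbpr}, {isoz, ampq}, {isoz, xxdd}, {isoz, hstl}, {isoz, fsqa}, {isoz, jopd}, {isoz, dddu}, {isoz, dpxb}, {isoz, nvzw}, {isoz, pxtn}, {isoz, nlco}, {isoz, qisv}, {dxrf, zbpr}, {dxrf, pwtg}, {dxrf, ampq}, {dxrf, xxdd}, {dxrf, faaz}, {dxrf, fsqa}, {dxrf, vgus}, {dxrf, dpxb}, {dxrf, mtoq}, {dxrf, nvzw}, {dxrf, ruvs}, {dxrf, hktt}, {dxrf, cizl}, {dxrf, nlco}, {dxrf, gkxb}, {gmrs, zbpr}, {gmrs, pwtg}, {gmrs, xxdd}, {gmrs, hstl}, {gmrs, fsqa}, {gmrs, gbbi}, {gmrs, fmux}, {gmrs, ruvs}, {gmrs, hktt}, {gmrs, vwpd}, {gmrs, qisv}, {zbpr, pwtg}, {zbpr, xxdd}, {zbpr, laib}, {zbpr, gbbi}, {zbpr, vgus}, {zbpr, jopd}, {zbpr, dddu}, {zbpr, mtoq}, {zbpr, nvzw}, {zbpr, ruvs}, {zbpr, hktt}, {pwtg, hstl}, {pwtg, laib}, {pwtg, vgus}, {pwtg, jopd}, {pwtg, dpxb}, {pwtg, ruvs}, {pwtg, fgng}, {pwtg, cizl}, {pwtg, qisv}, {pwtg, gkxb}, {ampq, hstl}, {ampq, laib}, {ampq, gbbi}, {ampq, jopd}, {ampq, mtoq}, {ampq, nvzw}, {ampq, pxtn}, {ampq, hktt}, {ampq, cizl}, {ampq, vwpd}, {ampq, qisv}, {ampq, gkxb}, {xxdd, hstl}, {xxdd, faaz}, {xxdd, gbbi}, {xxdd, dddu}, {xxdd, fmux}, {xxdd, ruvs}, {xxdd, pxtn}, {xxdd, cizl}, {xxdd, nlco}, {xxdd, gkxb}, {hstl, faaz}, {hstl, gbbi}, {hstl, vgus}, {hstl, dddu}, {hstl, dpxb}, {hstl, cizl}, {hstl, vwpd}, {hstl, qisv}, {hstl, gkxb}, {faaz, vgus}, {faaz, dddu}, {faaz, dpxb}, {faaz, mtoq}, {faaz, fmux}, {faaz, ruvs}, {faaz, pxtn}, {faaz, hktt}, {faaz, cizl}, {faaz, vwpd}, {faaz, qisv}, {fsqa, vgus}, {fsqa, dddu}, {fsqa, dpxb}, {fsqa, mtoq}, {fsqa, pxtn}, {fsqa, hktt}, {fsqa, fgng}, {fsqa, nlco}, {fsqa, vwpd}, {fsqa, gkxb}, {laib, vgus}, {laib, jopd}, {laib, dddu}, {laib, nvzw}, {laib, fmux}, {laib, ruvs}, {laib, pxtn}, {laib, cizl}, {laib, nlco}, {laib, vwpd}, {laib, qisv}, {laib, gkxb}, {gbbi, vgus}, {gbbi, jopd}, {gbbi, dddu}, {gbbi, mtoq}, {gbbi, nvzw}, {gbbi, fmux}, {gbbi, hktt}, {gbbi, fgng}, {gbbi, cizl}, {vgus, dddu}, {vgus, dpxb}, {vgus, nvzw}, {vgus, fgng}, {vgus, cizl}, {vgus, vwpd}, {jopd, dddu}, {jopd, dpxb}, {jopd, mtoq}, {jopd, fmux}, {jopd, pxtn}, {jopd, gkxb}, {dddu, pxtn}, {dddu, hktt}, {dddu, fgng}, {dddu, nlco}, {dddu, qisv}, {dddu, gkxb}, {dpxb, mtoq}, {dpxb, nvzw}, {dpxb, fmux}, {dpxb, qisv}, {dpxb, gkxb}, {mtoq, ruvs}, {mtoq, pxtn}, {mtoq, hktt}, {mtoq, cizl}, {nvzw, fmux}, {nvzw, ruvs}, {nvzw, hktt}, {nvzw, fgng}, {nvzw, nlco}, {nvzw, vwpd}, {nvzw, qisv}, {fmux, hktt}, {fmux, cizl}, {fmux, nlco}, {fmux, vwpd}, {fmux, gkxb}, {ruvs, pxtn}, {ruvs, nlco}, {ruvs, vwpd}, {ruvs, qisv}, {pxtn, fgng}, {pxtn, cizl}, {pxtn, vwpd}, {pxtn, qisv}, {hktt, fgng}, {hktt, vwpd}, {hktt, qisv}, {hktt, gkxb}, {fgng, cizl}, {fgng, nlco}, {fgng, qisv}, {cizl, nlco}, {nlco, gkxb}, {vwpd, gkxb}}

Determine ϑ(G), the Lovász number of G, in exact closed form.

sqrt(37)

deg(dpxb) = 18; N(dpxb) = {xkkg, orjj, pirr, rwwy, yqmd, isoz, dxrf, pwtg, hstl, faaz, fsqa, vgus, jopd, mtoq, nvzw, fmux, qisv, gkxb}.
Vertex gbbi has 18 neighbors: orjj, pewn, pirr, rwwy, gmrs, zbpr, ampq, xxdd, hstl, vgus, jopd, dddu, mtoq, nvzw, fmux, hktt, fgng, cizl.
Vertex rwwy has 18 neighbors: vgin, isoz, gmrs, pwtg, hstl, fsqa, gbbi, jopd, dpxb, mtoq, nvzw, fmux, ruvs, pxtn, fgng, cizl, nlco, vwpd.
N(dddu) = {orjj, vgin, isoz, zbpr, xxdd, hstl, faaz, fsqa, laib, gbbi, vgus, jopd, pxtn, hktt, fgng, nlco, qisv, gkxb}, |N(dddu)| = 18.
18-regular, N=37; Paley(37): SR with (k,λ,μ)=(18,8,9).
Distinct eigenvalues (to 5 d.p.): [18.0, 2.54138, -3.54138].
ϑ = −N·λ_min/(λ_max−λ_min) = −37·(-sqrt(37)/2 - 1/2)/(18−(-sqrt(37)/2 - 1/2)) = sqrt(37).
Numerically 6.082763.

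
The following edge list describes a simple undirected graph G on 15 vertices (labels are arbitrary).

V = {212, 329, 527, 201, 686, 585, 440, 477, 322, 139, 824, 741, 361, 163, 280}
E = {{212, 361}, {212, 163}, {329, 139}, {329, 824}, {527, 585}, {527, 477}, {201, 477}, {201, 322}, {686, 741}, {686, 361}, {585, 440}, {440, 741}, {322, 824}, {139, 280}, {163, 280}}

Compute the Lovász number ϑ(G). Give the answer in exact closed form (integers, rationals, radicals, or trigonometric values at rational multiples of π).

Vertex 163 has 2 neighbors: 212, 280.
Vertex 741 has 2 neighbors: 686, 440.
deg(361) = 2; N(361) = {212, 686}.
N(139) = {329, 280}, |N(139)| = 2.
2-regular, N=15; this is C_{15}, the 15-cycle.
Distinct eigenvalues (to 5 d.p.): [2.0, 1.82709, 1.33826, 0.61803, -0.20906, -1.0, -1.61803, -1.9563].
−15·(-2*cos(pi/15)) / ((2)−(-2*cos(pi/15))) = 15*cos(pi/15)/(cos(pi/15) + 1) = ϑ(G).
= 7.41715… (decimal).
Check 7 ≤ 15*cos(pi/15)/(cos(pi/15) + 1) ≤ 8: both strict.

15*cos(pi/15)/(cos(pi/15) + 1)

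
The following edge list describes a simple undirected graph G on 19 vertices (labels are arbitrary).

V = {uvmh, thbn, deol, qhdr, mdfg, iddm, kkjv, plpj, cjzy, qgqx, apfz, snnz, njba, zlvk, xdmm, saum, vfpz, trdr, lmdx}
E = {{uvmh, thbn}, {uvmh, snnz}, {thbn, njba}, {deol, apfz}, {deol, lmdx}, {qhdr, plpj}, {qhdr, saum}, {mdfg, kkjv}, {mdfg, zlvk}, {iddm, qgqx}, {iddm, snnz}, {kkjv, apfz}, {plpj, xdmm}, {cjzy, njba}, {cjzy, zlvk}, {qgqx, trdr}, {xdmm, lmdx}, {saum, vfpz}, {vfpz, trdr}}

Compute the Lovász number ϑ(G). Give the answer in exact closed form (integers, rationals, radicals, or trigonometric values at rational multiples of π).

19*cos(pi/19)/(cos(pi/19) + 1)

Vertex uvmh has 2 neighbors: thbn, snnz.
N(snnz) = {uvmh, iddm}, |N(snnz)| = 2.
Vertex njba has 2 neighbors: thbn, cjzy.
deg(thbn) = 2; N(thbn) = {uvmh, njba}.
G on 19 vertices is 2-regular; this is C_{19}, the 19-cycle.
spec(A) ≈ [2.0, 1.891634, 1.578281, 1.093896, 0.490971, -0.165159, -0.803391, -1.354563, -1.758948, -1.972723] (distinct, 6 d.p.).
With N=19: ϑ(G) = 19·(-(-1)*2*cos(pi/19))/(2−(-2*cos(pi/19))) = 19*cos(pi/19)/(cos(pi/19) + 1).
≈ 9.4347714 (to 7 d.p.).
9 ≤ 19*cos(pi/19)/(cos(pi/19) + 1) ≤ 10: both strict.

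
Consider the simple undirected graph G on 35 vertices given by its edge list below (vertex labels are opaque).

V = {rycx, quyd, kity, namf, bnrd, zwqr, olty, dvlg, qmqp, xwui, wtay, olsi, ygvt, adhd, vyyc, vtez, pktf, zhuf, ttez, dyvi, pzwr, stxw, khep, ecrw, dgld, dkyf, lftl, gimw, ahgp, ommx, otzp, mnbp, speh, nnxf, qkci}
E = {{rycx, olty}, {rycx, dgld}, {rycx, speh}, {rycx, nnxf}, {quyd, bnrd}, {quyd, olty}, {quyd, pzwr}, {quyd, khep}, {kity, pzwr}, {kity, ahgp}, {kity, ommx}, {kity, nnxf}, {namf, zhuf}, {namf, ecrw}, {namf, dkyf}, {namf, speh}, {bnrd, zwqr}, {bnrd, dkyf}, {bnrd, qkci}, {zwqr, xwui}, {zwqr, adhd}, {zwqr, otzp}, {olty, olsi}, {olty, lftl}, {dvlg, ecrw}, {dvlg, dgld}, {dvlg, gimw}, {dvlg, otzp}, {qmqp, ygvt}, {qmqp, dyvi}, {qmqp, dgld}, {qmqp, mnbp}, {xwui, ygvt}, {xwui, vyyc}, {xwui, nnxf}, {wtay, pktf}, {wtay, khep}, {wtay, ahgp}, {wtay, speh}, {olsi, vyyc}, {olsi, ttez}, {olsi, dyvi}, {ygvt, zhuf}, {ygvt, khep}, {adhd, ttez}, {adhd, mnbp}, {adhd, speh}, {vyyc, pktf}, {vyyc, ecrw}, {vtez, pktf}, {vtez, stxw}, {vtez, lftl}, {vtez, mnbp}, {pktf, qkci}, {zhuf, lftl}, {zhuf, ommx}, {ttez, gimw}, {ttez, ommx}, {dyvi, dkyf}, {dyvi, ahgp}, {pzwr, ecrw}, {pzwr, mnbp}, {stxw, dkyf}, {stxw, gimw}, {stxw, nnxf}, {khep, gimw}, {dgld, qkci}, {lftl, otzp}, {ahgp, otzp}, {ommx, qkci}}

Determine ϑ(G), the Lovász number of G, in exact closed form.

15

N(dvlg) = {ecrw, dgld, gimw, otzp}, |N(dvlg)| = 4.
N(ommx) = {kity, zhuf, ttez, qkci}, |N(ommx)| = 4.
Vertex khep has 4 neighbors: quyd, wtay, ygvt, gimw.
Vertex dyvi has 4 neighbors: qmqp, olsi, dkyf, ahgp.
4-regular, N=35; Kneser-type, 3-subsets of [7].
A has 4 distinct eigenvalues ≈ [4.0, 2.0, -1.0, -3.0].
With N=35: ϑ(G) = 35·(-1*(-3))/(4−(-3)) = 15.
≈ 15.000000000 (to 9 d.p.).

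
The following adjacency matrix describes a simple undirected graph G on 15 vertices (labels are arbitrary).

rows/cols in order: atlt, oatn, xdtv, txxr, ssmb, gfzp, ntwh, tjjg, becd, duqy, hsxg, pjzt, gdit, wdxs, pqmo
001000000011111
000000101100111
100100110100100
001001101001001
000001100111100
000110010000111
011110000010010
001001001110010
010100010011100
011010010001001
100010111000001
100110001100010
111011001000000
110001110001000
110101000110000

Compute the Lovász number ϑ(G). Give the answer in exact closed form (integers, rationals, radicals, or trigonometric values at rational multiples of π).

deg(atlt) = 6; N(atlt) = {xdtv, hsxg, pjzt, gdit, wdxs, pqmo}.
Vertex gdit has 6 neighbors: atlt, oatn, xdtv, ssmb, gfzp, becd.
Vertex ntwh has 6 neighbors: oatn, xdtv, txxr, ssmb, hsxg, wdxs.
deg(ssmb) = 6; N(ssmb) = {gfzp, ntwh, duqy, hsxg, pjzt, gdit}.
Regular of degree 6 on 15 vertices: Kneser-type, 2-subsets of [6].
spec(A) ≈ [6.0, 1.0, -3.0] (distinct, 5 d.p.).
Lovász (edge-transitive): ϑ = −15·(-3)/((6)−(-3)) = 5.
ϑ(G) ≈ 5.0000.

5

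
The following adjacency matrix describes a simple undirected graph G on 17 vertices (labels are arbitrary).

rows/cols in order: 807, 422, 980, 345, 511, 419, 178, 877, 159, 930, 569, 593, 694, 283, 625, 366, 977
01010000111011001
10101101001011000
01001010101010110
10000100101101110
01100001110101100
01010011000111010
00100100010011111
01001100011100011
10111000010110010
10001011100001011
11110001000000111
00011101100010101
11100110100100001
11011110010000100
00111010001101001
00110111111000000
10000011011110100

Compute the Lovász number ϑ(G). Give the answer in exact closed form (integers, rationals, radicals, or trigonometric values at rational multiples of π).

sqrt(17)

Vertex 366 has 8 neighbors: 980, 345, 419, 178, 877, 159, 930, 569.
N(980) = {422, 511, 178, 159, 569, 694, 625, 366}, |N(980)| = 8.
Vertex 625 has 8 neighbors: 980, 345, 511, 178, 569, 593, 283, 977.
Vertex 178 has 8 neighbors: 980, 419, 930, 694, 283, 625, 366, 977.
G on 17 vertices is 8-regular; Paley(17): SR with (k,λ,μ)=(8,3,4).
The 3 distinct eigenvalues: [8.0, 1.5616, -2.5616].
ϑ = −N·λ_min/(λ_max−λ_min) = −17·(-sqrt(17)/2 - 1/2)/(8−(-sqrt(17)/2 - 1/2)) = sqrt(17).
= 4.1231… (decimal).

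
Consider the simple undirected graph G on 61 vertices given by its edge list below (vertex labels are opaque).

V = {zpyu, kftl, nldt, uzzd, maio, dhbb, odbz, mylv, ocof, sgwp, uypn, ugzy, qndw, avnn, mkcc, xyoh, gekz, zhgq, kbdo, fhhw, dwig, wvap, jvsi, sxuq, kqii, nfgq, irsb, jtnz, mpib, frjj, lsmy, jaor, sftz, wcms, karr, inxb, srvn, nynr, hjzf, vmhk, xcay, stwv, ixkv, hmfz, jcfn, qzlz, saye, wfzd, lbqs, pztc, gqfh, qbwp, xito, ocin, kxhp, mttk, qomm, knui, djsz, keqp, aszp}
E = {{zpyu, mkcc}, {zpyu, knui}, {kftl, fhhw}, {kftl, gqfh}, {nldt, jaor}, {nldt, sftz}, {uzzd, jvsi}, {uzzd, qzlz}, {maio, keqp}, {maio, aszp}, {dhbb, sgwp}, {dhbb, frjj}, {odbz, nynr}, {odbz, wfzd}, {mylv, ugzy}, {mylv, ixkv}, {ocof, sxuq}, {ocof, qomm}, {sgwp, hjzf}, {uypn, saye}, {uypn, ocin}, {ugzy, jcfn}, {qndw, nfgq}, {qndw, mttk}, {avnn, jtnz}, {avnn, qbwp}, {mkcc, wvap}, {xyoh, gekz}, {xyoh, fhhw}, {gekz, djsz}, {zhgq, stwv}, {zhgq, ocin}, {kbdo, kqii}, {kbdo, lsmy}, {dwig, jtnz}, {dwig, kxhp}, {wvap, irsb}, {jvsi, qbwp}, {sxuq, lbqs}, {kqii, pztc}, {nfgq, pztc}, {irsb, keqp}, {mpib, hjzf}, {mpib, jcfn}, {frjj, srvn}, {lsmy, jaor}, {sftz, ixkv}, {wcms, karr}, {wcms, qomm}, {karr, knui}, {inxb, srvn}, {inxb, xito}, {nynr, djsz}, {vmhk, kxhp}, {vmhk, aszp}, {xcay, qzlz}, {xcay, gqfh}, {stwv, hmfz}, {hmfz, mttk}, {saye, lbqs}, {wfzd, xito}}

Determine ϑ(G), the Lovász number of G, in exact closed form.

Vertex ocin has 2 neighbors: uypn, zhgq.
Vertex nfgq has 2 neighbors: qndw, pztc.
deg(kbdo) = 2; N(kbdo) = {kqii, lsmy}.
deg(knui) = 2; N(knui) = {zpyu, karr}.
G on 61 vertices is 2-regular; the odd cycle C_{61}.
A has 31 distinct eigenvalues ≈ [2.0, 1.9894, 1.9577, 1.9053, 1.8326, 1.7406, 1.6301, 1.5023, 1.3585, 1.2004, 1.0296, 0.8478, 0.6571, 0.4594, 0.2568, 0.0515, -0.1544, -0.3586, -0.559, -0.7535, -0.94, -1.1165, -1.2812, -1.4323, -1.5682, -1.6876, -1.789, -1.8714, -1.9341, -1.9762, -1.9973].
Lovász (edge-transitive): ϑ = −61·(-2*cos(pi/61))/((2)−(-2*cos(pi/61))) = 61*cos(pi/61)/(cos(pi/61) + 1).
Numerically 30.47976646.
30 ≤ 61*cos(pi/61)/(cos(pi/61) + 1) ≤ 31: both strict.

61*cos(pi/61)/(cos(pi/61) + 1)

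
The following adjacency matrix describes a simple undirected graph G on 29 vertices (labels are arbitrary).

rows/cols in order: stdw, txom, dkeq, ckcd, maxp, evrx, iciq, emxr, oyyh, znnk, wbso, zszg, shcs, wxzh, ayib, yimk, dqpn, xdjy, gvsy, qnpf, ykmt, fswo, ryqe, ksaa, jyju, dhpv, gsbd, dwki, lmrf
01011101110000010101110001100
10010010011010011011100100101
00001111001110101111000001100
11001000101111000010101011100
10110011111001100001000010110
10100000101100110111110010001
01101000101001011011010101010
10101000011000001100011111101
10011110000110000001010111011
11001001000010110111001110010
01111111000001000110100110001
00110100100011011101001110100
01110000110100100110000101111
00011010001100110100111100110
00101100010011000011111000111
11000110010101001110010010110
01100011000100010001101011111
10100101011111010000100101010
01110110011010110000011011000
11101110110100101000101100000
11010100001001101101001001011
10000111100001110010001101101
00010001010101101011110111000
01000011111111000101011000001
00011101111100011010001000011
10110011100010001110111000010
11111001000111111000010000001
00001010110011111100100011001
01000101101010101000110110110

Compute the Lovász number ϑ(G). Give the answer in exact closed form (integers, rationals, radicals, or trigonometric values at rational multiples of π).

sqrt(29)

N(iciq) = {txom, dkeq, maxp, oyyh, wbso, wxzh, yimk, dqpn, gvsy, qnpf, fswo, ksaa, dhpv, dwki}, |N(iciq)| = 14.
Vertex lmrf has 14 neighbors: txom, evrx, emxr, oyyh, wbso, shcs, ayib, dqpn, ykmt, fswo, ksaa, jyju, gsbd, dwki.
deg(ksaa) = 14; N(ksaa) = {txom, iciq, emxr, oyyh, znnk, wbso, zszg, shcs, wxzh, xdjy, qnpf, fswo, ryqe, lmrf}.
deg(wbso) = 14; N(wbso) = {txom, dkeq, ckcd, maxp, evrx, iciq, emxr, wxzh, xdjy, gvsy, ykmt, ksaa, jyju, lmrf}.
deg(v) = 14 for all v (|V|=29); Paley(29): SR with (k,λ,μ)=(14,6,7).
A has 3 distinct eigenvalues ≈ [14.0, 2.192582, -3.192582].
−29·(-sqrt(29)/2 - 1/2) / ((14)−(-sqrt(29)/2 - 1/2)) = sqrt(29) = ϑ(G).
Numerically 5.3851648.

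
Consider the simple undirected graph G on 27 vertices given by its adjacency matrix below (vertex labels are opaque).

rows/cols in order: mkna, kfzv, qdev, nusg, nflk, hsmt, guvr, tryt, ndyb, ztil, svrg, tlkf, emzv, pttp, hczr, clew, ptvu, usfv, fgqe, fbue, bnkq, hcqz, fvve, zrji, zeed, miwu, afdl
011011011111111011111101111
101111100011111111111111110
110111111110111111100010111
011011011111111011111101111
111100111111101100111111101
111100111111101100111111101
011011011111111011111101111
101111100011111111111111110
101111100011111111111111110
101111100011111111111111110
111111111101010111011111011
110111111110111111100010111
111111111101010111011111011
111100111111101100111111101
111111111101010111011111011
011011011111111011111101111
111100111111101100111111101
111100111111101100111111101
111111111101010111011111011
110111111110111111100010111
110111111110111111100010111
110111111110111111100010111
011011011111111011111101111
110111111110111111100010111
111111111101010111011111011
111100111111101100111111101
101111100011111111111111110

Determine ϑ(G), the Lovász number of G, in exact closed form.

6

N(mkna) = {kfzv, qdev, nflk, hsmt, tryt, ndyb, ztil, svrg, tlkf, emzv, pttp, hczr, ptvu, usfv, fgqe, fbue, bnkq, hcqz, zrji, zeed, miwu, afdl}, |N(mkna)| = 22.
N(usfv) = {mkna, kfzv, qdev, nusg, guvr, tryt, ndyb, ztil, svrg, tlkf, emzv, hczr, clew, fgqe, fbue, bnkq, hcqz, fvve, zrji, zeed, afdl}, |N(usfv)| = 21.
Vertex ztil has 22 neighbors: mkna, qdev, nusg, nflk, hsmt, guvr, svrg, tlkf, emzv, pttp, hczr, clew, ptvu, usfv, fgqe, fbue, bnkq, hcqz, fvve, zrji, zeed, miwu.
Vertex zrji has 21 neighbors: mkna, kfzv, nusg, nflk, hsmt, guvr, tryt, ndyb, ztil, svrg, emzv, pttp, hczr, clew, ptvu, usfv, fgqe, fvve, zeed, miwu, afdl.
5 parts of sizes [6, 6, 5, 5, 5]; α(G) = 6 = ϑ (perfect).
= 6.000000… (decimal).
Sandwich: α(G)=6 ≤ ϑ(G)=6 ≤ χ(Ḡ)=6 (collapsed).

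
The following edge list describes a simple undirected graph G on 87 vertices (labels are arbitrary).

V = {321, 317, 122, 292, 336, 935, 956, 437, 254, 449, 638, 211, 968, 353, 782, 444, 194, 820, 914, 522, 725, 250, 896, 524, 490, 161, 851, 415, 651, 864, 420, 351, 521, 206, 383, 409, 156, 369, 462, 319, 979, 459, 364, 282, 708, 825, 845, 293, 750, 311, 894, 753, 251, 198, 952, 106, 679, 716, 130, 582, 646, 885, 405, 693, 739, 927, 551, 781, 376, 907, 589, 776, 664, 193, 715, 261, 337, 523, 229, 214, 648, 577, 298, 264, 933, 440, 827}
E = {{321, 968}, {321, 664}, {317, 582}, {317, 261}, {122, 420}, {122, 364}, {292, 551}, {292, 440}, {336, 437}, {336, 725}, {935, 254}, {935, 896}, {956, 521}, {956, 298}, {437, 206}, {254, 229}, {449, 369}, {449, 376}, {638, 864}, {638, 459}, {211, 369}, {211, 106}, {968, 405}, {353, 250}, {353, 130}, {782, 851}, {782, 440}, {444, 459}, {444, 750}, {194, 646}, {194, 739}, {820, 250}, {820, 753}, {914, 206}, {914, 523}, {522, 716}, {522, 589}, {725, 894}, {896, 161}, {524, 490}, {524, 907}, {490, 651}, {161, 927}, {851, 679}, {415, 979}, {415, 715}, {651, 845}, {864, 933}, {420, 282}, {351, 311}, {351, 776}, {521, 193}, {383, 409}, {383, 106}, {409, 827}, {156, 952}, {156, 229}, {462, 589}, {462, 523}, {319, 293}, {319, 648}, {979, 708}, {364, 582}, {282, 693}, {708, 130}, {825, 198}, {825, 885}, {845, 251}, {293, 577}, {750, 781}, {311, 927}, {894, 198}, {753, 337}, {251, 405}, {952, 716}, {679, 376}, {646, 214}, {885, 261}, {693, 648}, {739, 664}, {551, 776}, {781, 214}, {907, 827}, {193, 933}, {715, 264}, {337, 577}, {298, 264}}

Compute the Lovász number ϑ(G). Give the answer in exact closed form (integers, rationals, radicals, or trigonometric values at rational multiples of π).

87*cos(pi/87)/(cos(pi/87) + 1)

deg(750) = 2; N(750) = {444, 781}.
Vertex 369 has 2 neighbors: 449, 211.
deg(524) = 2; N(524) = {490, 907}.
Vertex 405 has 2 neighbors: 968, 251.
deg(v) = 2 for all v (|V|=87); the odd cycle C_{87}.
A has 44 distinct eigenvalues ≈ [2.0, 1.9948, 1.9792, 1.9532, 1.9171, 1.871, 1.8152, 1.7498, 1.6754, 1.5922, 1.5007, 1.4014, 1.2948, 1.1814, 1.0619, 0.9368, 0.8069, 0.6727, 0.5351, 0.3946, 0.2521, 0.1083, -0.0361, -0.1803, -0.3236, -0.4651, -0.6043, -0.7403, -0.8724, -1.0, -1.1224, -1.2389, -1.349, -1.452, -1.5475, -1.6348, -1.7137, -1.7836, -1.8443, -1.8953, -1.9364, -1.9675, -1.9883, -1.9987].
Lovász (edge-transitive): ϑ = −87·(-2*cos(pi/87))/((2)−(-2*cos(pi/87))) = 87*cos(pi/87)/(cos(pi/87) + 1).
≈ 43.485816452 (to 9 d.p.).
α=43, χ(Ḡ)=44; ϑ=87*cos(pi/87)/(cos(pi/87) + 1) lies between (both strict).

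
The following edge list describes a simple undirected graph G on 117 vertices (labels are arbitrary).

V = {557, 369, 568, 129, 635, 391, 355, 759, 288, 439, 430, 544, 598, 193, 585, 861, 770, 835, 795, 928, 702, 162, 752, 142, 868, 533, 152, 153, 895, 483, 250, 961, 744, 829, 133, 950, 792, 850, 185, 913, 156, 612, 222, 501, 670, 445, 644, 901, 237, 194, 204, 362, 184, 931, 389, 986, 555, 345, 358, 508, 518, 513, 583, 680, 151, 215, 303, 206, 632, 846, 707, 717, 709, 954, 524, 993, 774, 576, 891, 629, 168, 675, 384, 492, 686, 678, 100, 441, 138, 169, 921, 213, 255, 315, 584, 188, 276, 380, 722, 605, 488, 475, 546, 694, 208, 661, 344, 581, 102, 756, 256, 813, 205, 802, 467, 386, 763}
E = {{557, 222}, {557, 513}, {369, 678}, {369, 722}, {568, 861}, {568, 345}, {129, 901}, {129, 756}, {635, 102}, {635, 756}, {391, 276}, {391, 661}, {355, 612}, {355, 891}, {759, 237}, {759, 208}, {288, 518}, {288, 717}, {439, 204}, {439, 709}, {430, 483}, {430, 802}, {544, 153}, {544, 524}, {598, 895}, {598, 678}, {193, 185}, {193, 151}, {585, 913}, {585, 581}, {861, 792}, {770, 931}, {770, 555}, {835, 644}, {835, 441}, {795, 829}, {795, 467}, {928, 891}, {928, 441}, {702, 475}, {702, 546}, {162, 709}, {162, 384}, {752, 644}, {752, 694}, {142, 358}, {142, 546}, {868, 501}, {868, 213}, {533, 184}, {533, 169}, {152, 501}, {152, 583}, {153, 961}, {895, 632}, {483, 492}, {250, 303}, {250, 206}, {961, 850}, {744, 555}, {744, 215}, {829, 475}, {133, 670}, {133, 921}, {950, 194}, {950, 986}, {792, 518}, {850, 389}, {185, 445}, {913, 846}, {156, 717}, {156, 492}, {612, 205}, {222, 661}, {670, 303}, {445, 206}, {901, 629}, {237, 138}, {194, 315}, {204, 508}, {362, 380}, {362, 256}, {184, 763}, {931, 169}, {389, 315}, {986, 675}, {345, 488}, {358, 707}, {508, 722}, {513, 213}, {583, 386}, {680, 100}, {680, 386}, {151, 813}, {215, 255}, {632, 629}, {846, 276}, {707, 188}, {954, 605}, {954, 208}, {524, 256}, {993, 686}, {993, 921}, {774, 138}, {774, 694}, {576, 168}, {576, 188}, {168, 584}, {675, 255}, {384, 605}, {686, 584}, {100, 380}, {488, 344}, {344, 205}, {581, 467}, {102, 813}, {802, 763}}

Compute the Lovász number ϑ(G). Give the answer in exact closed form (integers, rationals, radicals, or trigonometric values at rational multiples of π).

deg(868) = 2; N(868) = {501, 213}.
N(430) = {483, 802}, |N(430)| = 2.
Vertex 661 has 2 neighbors: 391, 222.
deg(162) = 2; N(162) = {709, 384}.
117-vertex 2-regular graph: the odd cycle C_{117}.
Distinct eigenvalues (to 4 d.p.): [2.0, 1.9971, 1.9885, 1.9741, 1.954, 1.9283, 1.8971, 1.8603, 1.8182, 1.7709, 1.7185, 1.6611, 1.5989, 1.5321, 1.4609, 1.3854, 1.306, 1.2228, 1.1361, 1.0461, 0.9531, 0.8574, 0.7592, 0.6587, 0.5564, 0.4525, 0.3473, 0.2411, 0.1342, 0.0269, -0.0805, -0.1877, -0.2943, -0.4001, -0.5047, -0.6078, -0.7092, -0.8086, -0.9056, -1.0, -1.0915, -1.1799, -1.2649, -1.3462, -1.4237, -1.497, -1.5661, -1.6306, -1.6904, -1.7453, -1.7952, -1.84, -1.8794, -1.9134, -1.9419, -1.9648, -1.982, -1.9935, -1.9993].
λ_max=2, λ_min=-2*cos(pi/117); ϑ = −117·λ_min/(λ_max−λ_min) = 117*cos(pi/117)/(cos(pi/117) + 1).
≈ 58.4894543 (to 7 d.p.).
Lovász sandwich 58 ≤ 117*cos(pi/117)/(cos(pi/117) + 1) ≤ 59: both strict.

117*cos(pi/117)/(cos(pi/117) + 1)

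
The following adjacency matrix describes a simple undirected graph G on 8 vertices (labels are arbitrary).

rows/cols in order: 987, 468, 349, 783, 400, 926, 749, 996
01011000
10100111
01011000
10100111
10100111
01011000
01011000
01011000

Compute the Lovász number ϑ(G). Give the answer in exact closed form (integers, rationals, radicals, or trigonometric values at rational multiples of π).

deg(349) = 3; N(349) = {468, 783, 400}.
deg(987) = 3; N(987) = {468, 783, 400}.
deg(926) = 3; N(926) = {468, 783, 400}.
Vertex 400 has 5 neighbors: 987, 349, 926, 749, 996.
K_{5,3} (perfect); ϑ(G) = α(G) = max{5,3} = 5.
ϑ(G) ≈ 5.00000000.
Sandwich: α(G)=5 ≤ ϑ(G)=5 ≤ χ(Ḡ)=5 (collapsed).

5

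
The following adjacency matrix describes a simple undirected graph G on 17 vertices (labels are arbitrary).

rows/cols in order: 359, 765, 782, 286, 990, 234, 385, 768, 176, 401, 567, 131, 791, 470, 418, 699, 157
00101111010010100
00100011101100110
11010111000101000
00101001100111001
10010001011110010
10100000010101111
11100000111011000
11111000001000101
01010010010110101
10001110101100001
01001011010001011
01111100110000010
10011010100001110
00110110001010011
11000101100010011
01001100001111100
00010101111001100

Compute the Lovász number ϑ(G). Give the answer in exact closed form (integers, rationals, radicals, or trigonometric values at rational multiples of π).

sqrt(17)

Vertex 567 has 8 neighbors: 765, 990, 385, 768, 401, 470, 699, 157.
deg(791) = 8; N(791) = {359, 286, 990, 385, 176, 470, 418, 699}.
N(131) = {765, 782, 286, 990, 234, 176, 401, 699}, |N(131)| = 8.
deg(359) = 8; N(359) = {782, 990, 234, 385, 768, 401, 791, 418}.
deg(v) = 8 for all v (|V|=17); Paley(17): SR with (k,λ,μ)=(8,3,4).
spec(A) ≈ [8.0, 1.56155, -2.56155] (distinct, 5 d.p.).
λ_max=8, λ_min=-sqrt(17)/2 - 1/2; ϑ = −17·λ_min/(λ_max−λ_min) = sqrt(17).
Numerically 4.12311.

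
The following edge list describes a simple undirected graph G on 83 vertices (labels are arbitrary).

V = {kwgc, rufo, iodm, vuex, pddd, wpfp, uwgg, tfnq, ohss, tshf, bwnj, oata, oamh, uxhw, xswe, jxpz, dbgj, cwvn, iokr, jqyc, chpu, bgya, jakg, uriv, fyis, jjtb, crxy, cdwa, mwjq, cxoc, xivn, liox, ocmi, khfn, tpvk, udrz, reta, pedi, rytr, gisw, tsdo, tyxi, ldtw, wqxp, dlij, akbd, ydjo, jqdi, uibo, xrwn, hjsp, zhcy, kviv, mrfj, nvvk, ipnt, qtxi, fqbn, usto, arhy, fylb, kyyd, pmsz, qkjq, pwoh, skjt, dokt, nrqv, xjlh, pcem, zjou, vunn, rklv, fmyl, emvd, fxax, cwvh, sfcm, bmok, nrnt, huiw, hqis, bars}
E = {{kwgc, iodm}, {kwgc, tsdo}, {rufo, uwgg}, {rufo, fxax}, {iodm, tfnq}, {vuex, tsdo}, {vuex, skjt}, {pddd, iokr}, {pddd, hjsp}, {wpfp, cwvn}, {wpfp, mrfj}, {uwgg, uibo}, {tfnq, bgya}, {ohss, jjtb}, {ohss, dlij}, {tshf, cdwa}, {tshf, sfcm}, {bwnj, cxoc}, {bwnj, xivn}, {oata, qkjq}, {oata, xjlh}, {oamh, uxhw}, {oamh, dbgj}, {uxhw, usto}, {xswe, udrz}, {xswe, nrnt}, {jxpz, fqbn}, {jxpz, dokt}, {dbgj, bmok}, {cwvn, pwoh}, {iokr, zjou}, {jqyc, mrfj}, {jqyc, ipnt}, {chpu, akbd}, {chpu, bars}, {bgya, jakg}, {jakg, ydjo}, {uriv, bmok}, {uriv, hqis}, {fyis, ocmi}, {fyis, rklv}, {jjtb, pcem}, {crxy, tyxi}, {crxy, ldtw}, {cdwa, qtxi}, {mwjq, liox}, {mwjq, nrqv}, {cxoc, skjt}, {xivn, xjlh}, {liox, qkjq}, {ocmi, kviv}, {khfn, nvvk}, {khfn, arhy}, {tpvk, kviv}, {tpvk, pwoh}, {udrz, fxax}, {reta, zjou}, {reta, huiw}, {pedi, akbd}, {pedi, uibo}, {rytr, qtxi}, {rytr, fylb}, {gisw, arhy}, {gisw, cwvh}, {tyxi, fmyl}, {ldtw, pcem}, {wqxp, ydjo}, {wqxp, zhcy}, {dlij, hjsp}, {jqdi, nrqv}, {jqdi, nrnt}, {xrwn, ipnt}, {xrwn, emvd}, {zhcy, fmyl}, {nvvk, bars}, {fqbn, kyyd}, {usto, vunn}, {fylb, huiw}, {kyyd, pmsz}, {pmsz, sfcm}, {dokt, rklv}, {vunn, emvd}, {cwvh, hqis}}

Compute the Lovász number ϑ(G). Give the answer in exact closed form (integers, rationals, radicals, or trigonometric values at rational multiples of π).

N(oata) = {qkjq, xjlh}, |N(oata)| = 2.
N(fqbn) = {jxpz, kyyd}, |N(fqbn)| = 2.
N(bars) = {chpu, nvvk}, |N(bars)| = 2.
deg(jqdi) = 2; N(jqdi) = {nrqv, nrnt}.
2-regular, N=83; the odd cycle C_{83}.
spec(A) ≈ [2.0, 1.9943, 1.9771, 1.9486, 1.909, 1.8584, 1.7972, 1.7257, 1.6443, 1.5535, 1.4538, 1.3457, 1.23, 1.1072, 0.9781, 0.8433, 0.7038, 0.5602, 0.4134, 0.2642, 0.1135, -0.0378, -0.189, -0.339, -0.4871, -0.6324, -0.7741, -0.9114, -1.0434, -1.1694, -1.2888, -1.4008, -1.5047, -1.6001, -1.6862, -1.7627, -1.8291, -1.8851, -1.9302, -1.9643, -1.9871, -1.9986] (distinct, 4 d.p.).
λ_max=2, λ_min=-2*cos(pi/83); ϑ = −83·λ_min/(λ_max−λ_min) = 83*cos(pi/83)/(cos(pi/83) + 1).
≈ 41.48513 (to 5 d.p.).
Sandwich: α(G)=41 ≤ ϑ(G)=83*cos(pi/83)/(cos(pi/83) + 1) ≤ χ(Ḡ)=42 (both strict).

83*cos(pi/83)/(cos(pi/83) + 1)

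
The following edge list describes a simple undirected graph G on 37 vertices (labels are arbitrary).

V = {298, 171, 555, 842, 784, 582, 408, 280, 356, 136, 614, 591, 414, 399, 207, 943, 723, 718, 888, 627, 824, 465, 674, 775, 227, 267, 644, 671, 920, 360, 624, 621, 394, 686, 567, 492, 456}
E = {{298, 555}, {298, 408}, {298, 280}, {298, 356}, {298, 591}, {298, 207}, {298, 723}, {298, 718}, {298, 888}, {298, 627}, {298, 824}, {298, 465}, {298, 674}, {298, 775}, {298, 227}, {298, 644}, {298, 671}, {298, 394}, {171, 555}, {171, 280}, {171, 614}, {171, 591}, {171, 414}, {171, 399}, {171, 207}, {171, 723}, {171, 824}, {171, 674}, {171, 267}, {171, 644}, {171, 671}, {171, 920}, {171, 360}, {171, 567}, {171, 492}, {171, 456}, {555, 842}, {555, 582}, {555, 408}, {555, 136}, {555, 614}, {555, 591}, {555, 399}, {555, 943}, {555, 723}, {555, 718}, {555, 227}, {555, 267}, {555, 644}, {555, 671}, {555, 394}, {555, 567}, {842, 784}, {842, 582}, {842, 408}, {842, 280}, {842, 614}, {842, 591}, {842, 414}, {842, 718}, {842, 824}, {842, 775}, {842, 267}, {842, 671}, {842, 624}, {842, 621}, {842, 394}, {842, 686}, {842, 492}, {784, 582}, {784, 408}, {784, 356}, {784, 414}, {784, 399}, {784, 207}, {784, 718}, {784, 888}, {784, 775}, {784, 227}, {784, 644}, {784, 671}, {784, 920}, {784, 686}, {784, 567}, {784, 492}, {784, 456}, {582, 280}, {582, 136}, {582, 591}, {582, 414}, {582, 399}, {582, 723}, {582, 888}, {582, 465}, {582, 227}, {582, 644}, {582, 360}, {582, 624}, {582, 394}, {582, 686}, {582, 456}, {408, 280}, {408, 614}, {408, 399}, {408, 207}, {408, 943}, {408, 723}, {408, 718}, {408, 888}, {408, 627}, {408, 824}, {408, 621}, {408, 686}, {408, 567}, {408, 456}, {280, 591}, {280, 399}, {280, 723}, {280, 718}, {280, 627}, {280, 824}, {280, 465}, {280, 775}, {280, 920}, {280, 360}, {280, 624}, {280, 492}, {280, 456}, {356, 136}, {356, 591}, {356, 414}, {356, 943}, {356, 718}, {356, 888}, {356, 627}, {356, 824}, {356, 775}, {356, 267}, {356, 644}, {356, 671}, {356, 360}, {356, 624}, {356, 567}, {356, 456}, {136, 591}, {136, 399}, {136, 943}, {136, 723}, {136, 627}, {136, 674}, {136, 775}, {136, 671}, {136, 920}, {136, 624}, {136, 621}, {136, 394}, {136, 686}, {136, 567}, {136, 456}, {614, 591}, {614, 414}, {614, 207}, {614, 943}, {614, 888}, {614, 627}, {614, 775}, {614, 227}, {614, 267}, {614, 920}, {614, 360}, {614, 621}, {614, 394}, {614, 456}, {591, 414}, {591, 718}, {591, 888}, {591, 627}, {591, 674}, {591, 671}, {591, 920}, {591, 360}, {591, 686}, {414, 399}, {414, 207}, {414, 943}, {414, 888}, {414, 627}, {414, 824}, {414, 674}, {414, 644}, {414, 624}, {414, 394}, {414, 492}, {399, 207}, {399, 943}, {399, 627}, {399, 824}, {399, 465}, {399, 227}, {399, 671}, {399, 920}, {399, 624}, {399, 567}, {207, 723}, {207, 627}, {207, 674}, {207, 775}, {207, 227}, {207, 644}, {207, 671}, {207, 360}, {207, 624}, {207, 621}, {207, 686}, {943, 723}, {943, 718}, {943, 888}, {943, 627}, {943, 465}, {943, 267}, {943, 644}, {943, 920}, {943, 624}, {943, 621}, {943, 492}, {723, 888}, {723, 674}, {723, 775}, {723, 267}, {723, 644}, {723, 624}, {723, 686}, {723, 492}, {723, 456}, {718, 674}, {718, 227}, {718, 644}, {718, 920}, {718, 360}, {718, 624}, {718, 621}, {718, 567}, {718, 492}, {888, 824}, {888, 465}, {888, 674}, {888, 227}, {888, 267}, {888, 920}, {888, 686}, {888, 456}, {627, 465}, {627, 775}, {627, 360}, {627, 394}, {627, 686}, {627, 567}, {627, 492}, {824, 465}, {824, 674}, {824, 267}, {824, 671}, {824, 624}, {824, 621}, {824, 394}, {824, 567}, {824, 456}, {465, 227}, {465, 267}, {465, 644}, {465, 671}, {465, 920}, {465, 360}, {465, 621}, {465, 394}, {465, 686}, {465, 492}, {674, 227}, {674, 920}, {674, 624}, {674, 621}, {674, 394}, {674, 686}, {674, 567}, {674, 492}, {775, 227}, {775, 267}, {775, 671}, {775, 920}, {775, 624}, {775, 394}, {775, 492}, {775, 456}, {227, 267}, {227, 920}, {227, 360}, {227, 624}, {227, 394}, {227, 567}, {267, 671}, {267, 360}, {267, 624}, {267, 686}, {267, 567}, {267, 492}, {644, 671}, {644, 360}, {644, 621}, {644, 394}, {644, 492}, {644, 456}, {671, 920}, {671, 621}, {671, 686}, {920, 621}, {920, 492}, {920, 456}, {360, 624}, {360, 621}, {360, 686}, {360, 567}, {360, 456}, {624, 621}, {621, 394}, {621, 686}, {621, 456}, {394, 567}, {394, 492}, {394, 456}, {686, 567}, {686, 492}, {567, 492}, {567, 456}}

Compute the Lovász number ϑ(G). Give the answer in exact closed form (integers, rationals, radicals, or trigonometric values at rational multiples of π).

Vertex 567 has 18 neighbors: 171, 555, 784, 408, 356, 136, 399, 718, 627, 824, 674, 227, 267, 360, 394, 686, 492, 456.
N(394) = {298, 555, 842, 582, 136, 614, 414, 627, 824, 465, 674, 775, 227, 644, 621, 567, 492, 456}, |N(394)| = 18.
Vertex 280 has 18 neighbors: 298, 171, 842, 582, 408, 591, 399, 723, 718, 627, 824, 465, 775, 920, 360, 624, 492, 456.
Vertex 614 has 18 neighbors: 171, 555, 842, 408, 591, 414, 207, 943, 888, 627, 775, 227, 267, 920, 360, 621, 394, 456.
Every vertex has degree 18 (N=37); SR(37,18,8,9) — a Paley graph.
The 3 distinct eigenvalues: [18.0, 2.5414, -3.5414].
With N=37: ϑ(G) = 37·(-(-sqrt(37)/2 - 1/2))/(18−(-sqrt(37)/2 - 1/2)) = sqrt(37).
= 6.0828… (decimal).

sqrt(37)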